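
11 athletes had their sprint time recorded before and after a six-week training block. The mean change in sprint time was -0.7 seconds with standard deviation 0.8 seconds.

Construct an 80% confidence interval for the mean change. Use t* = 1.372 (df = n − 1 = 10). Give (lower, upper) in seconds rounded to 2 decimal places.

Paired design: SE = s_d/√n = 0.8/√11 = 0.2412.
t* = 1.372; margin of error = 1.372 × 0.2412 = 0.3309.
-0.7 ± 0.3309 → (-1.03, -0.37).

(-1.03, -0.37)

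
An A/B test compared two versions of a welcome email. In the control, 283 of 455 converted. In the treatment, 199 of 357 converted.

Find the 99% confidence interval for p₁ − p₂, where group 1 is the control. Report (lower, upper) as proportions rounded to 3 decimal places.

(-0.025, 0.154)

p̂₁ = 283/455 = 0.6220 and p̂₂ = 199/357 = 0.5574.
SE₁ = √(p̂₁(1−p̂₁)/n₁) = √(0.6220·0.3780/455) = 0.02273; SE₂ = √(0.5574·0.4426/357) = 0.02629.
Independent samples: SE of the difference = √(SE₁² + SE₂²) = √(0.0005166529 + 0.0006911641) = 0.03475.
z* for 99% confidence is 2.576, so the margin of error is 2.576 × 0.03475 = 0.08952.
Point estimate p̂₁ − p̂₂ = 0.6220 − 0.5574 = 0.0646.
0.0646 ± 0.08952 → (-0.025, 0.154).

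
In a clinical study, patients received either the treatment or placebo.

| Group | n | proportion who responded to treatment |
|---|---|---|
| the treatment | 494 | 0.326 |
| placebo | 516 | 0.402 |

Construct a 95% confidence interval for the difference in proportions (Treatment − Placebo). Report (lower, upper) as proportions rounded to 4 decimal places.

(-0.1351, -0.0169)

The two standard errors are √(0.3260×0.6740/494) = 0.02109 and √(0.4020×0.5980/516) = 0.02158.
Because the samples are independent, SE_diff = √(0.02109² + 0.02158²) = 0.03017.
Using z* = 1.960 for 95%, ME = 1.960 × 0.03017 = 0.05913.
p̂₁ − p̂₂ = -0.0760; interval -0.0760 ± 0.05913 gives (-0.1351, -0.0169).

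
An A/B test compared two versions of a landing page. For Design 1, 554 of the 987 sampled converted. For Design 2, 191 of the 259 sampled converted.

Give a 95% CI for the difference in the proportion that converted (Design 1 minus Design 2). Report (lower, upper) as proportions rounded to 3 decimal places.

Sample proportions: 554/987 = 0.5613, 191/259 = 0.7375.
Each SE is √(p̂(1−p̂)/n): √(0.5613·0.4387/987) = 0.01580 and √(0.7375·0.2625/259) = 0.02734.
SE(p̂₁ − p̂₂) = √(SE₁² + SE₂²) = √(0.00024964 + 0.0007474756) = 0.03158, since the two samples are independent.
At 95% confidence z* = 1.960; margin = 1.960 × 0.03158 = 0.06190.
The difference is 0.5613 − 0.7375 = -0.1762, so the interval is -0.1762 ± 0.06190 = (-0.238, -0.114).

(-0.238, -0.114)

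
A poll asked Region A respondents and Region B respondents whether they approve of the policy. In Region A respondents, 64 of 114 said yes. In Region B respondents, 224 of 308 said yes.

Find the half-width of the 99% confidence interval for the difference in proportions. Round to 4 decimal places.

First, p̂₁ = 64/114 = 0.5614; p̂₂ = 224/308 = 0.7273.
The two standard errors are √(0.5614×0.4386/114) = 0.04647 and √(0.7273×0.2727/308) = 0.02538.
Because the samples are independent, SE_diff = √(0.04647² + 0.02538²) = 0.05295.
Using z* = 2.576 for 99%, ME = 2.576 × 0.05295 = 0.13640.

0.1364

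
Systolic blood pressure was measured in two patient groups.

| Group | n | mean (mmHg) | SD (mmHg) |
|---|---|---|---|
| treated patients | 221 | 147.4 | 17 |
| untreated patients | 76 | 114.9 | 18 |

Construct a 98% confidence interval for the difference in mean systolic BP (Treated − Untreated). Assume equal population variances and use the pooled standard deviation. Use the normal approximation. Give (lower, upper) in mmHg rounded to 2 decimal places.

(27.16, 37.84)

Pooled variance s_p² = [220·17² + 75·18²] / (221+76−2) = 297.8983, so s_p = 17.2597.
SE_diff = s_p·√(1/n₁ + 1/n₂) = 17.2597·√(1/221 + 1/76) = 2.2951.
z* = 2.326; margin = 2.326 × 2.2951 = 5.3384.
Difference = 147.4 − 114.9 = 32.5000.
32.5000 ± 5.3384 → (27.16, 37.84).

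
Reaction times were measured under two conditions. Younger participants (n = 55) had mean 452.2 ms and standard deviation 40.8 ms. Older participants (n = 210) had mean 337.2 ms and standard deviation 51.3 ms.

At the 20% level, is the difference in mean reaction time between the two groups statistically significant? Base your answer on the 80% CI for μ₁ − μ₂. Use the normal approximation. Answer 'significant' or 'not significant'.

significant

SE₁ = s₁/√n₁ = 40.8/√55 = 5.5015; SE₂ = 51.3/√210 = 3.5400.
Independent samples, unequal variances: SE_diff = √(SE₁² + SE₂²) = √(30.26650225 + 12.5316) = 6.5420.
z* = 1.282, so margin of error = 1.282 × 6.5420 = 8.3868.
Difference in means = 452.2 − 337.2 = 115.0000.
115.0000 ± 8.3868 → (106.6132, 123.3868).
The interval (106.6132, 123.3868) does not contain 0, so the difference is significant.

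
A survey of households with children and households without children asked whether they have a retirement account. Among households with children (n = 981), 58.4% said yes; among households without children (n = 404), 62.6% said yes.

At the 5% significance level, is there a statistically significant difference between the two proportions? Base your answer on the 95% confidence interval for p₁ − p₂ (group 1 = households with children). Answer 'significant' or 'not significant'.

not significant

SE₁ = √(p̂₁(1−p̂₁)/n₁) = √(0.5840·0.4160/981) = 0.01574; SE₂ = √(0.6260·0.3740/404) = 0.02407.
Independent samples: SE of the difference = √(SE₁² + SE₂²) = √(0.0002477476 + 0.0005793649) = 0.02876.
z* for 95% confidence is 1.960, so the margin of error is 1.960 × 0.02876 = 0.05637.
Point estimate p̂₁ − p̂₂ = 0.5840 − 0.6260 = -0.0420.
-0.0420 ± 0.05637 → (-0.09837, 0.01437).
The interval (-0.09837, 0.01437) contains 0, so the difference is not significant.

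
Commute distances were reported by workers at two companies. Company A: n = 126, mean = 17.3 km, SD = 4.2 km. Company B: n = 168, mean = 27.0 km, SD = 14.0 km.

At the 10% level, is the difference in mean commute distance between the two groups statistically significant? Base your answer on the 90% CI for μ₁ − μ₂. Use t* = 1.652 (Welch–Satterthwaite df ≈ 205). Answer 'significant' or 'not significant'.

significant

SE₁ = s₁/√n₁ = 4.2/√126 = 0.3742; SE₂ = 14.0/√168 = 1.0801.
Independent samples, unequal variances: SE_diff = √(SE₁² + SE₂²) = √(0.14002564 + 1.16661601) = 1.1431.
t* = 1.652, so margin of error = 1.652 × 1.1431 = 1.8884.
Difference in means = 17.3 − 27.0 = -9.7000.
-9.7000 ± 1.8884 → (-11.5884, -7.8116).
The interval (-11.5884, -7.8116) does not contain 0, so the difference is significant.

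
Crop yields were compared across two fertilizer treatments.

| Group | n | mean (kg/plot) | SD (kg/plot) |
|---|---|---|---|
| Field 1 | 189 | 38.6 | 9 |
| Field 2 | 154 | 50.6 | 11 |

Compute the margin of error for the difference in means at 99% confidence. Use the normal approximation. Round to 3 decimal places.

Standard errors of each mean: 9/√189 = 0.6547 and 11/√154 = 0.8864.
SE(x̄₁ − x̄₂) = √(0.6547² + 0.8864²) = 1.1020 for independent samples with unequal variances.
With z* = 2.576, the margin is 2.576 × 1.1020 = 2.8388.

2.839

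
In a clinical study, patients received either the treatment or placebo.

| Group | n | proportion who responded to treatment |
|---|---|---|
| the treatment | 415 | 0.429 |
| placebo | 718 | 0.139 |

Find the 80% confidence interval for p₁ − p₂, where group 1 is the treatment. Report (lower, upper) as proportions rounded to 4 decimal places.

SE₁ = √(p̂₁(1−p̂₁)/n₁) = √(0.4290·0.5710/415) = 0.02430; SE₂ = √(0.1390·0.8610/718) = 0.01291.
Independent samples: SE of the difference = √(SE₁² + SE₂²) = √(0.00059049 + 0.0001666681) = 0.02752.
z* for 80% confidence is 1.282, so the margin of error is 1.282 × 0.02752 = 0.03528.
Point estimate p̂₁ − p̂₂ = 0.4290 − 0.1390 = 0.2900.
0.2900 ± 0.03528 → (0.2547, 0.3253).

(0.2547, 0.3253)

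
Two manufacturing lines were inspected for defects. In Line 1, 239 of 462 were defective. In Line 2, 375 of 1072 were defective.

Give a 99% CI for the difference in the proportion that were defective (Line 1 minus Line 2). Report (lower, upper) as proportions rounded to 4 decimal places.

(0.0968, 0.2382)

p̂₁ = 239/462 = 0.5173 and p̂₂ = 375/1072 = 0.3498.
SE₁ = √(p̂₁(1−p̂₁)/n₁) = √(0.5173·0.4827/462) = 0.02325; SE₂ = √(0.3498·0.6502/1072) = 0.01457.
Independent samples: SE of the difference = √(SE₁² + SE₂²) = √(0.0005405625 + 0.0002122849) = 0.02744.
z* for 99% confidence is 2.576, so the margin of error is 2.576 × 0.02744 = 0.07069.
Point estimate p̂₁ − p̂₂ = 0.5173 − 0.3498 = 0.1675.
0.1675 ± 0.07069 → (0.0968, 0.2382).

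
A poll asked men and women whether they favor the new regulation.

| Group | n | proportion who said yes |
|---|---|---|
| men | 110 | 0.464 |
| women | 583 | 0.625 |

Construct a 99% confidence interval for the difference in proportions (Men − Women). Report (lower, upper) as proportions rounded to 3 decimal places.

The two standard errors are √(0.4640×0.5360/110) = 0.04755 and √(0.6250×0.3750/583) = 0.02005.
Because the samples are independent, SE_diff = √(0.04755² + 0.02005²) = 0.05160.
Using z* = 2.576 for 99%, ME = 2.576 × 0.05160 = 0.13292.
p̂₁ − p̂₂ = -0.1610; interval -0.1610 ± 0.13292 gives (-0.294, -0.028).

(-0.294, -0.028)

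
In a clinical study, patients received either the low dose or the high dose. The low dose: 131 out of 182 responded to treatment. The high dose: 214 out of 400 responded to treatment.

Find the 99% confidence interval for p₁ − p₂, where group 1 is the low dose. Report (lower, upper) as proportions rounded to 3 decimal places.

p̂₁ = 131/182 = 0.7198 and p̂₂ = 214/400 = 0.5350.
SE₁ = √(p̂₁(1−p̂₁)/n₁) = √(0.7198·0.2802/182) = 0.03329; SE₂ = √(0.5350·0.4650/400) = 0.02494.
Independent samples: SE of the difference = √(SE₁² + SE₂²) = √(0.0011082241 + 0.0006220036) = 0.04160.
z* for 99% confidence is 2.576, so the margin of error is 2.576 × 0.04160 = 0.10716.
Point estimate p̂₁ − p̂₂ = 0.7198 − 0.5350 = 0.1848.
0.1848 ± 0.10716 → (0.078, 0.292).

(0.078, 0.292)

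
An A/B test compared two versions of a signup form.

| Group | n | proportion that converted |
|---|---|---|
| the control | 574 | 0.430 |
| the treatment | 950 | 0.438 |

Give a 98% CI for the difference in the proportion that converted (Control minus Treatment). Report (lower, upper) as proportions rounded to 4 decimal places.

(-0.0689, 0.0529)

The two standard errors are √(0.4300×0.5700/574) = 0.02066 and √(0.4380×0.5620/950) = 0.01610.
Because the samples are independent, SE_diff = √(0.02066² + 0.01610²) = 0.02619.
Using z* = 2.326 for 98%, ME = 2.326 × 0.02619 = 0.06092.
p̂₁ − p̂₂ = -0.0080; interval -0.0080 ± 0.06092 gives (-0.0689, 0.0529).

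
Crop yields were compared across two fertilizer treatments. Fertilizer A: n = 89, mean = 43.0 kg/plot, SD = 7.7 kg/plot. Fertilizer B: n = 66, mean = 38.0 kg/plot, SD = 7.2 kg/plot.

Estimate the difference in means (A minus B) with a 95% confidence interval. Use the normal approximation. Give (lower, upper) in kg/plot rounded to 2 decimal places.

(2.64, 7.36)

Per-group SEs: s₁/√n₁ = 7.7/√89 = 0.8162, s₂/√n₂ = 7.2/√66 = 0.8863.
Unpooled SE of the difference: √(0.66618244 + 0.78552769) = 1.2049.
Margin of error = z* · SE = 1.960 × 1.2049 = 2.3616.
x̄₁ − x̄₂ = 43.0 − 38.0 = 5.0000.
CI: 5.0000 ± 2.3616 = (2.64, 7.36).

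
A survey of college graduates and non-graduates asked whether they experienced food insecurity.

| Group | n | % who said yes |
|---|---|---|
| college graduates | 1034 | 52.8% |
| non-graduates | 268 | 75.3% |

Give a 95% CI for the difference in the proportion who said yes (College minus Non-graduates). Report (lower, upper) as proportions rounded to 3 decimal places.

(-0.285, -0.165)

SE₁ = √(p̂₁(1−p̂₁)/n₁) = √(0.5280·0.4720/1034) = 0.01552; SE₂ = √(0.7530·0.2470/268) = 0.02634.
Independent samples: SE of the difference = √(SE₁² + SE₂²) = √(0.0002408704 + 0.0006937956) = 0.03057.
z* for 95% confidence is 1.960, so the margin of error is 1.960 × 0.03057 = 0.05992.
Point estimate p̂₁ − p̂₂ = 0.5280 − 0.7530 = -0.2250.
-0.2250 ± 0.05992 → (-0.285, -0.165).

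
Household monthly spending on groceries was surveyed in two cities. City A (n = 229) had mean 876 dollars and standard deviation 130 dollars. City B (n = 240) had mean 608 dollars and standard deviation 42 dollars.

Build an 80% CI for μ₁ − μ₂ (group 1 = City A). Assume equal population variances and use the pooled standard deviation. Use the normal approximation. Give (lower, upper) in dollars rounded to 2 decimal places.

Pooled variance s_p² = [228·130² + 239·42²] / (229+240−2) = 9153.7388, so s_p = 95.6752.
SE_diff = s_p·√(1/n₁ + 1/n₂) = 95.6752·√(1/229 + 1/240) = 8.8382.
z* = 1.282; margin = 1.282 × 8.8382 = 11.3306.
Difference = 876 − 608 = 268.0000.
268.0000 ± 11.3306 → (256.67, 279.33).

(256.67, 279.33)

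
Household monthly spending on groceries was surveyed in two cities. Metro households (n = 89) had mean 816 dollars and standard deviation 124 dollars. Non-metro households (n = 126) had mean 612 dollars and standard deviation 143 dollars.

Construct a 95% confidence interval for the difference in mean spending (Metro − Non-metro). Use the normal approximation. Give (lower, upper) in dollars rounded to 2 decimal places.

(168.12, 239.88)

Per-group SEs: s₁/√n₁ = 124/√89 = 13.1440, s₂/√n₂ = 143/√126 = 12.7395.
Unpooled SE of the difference: √(172.764736 + 162.29486025) = 18.3046.
Margin of error = z* · SE = 1.960 × 18.3046 = 35.8770.
x̄₁ − x̄₂ = 816 − 612 = 204.0000.
CI: 204.0000 ± 35.8770 = (168.12, 239.88).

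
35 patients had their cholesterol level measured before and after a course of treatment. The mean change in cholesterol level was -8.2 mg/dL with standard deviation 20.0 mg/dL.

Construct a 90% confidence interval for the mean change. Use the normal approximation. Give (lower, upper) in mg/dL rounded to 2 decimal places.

(-13.76, -2.64)

This is a matched-pairs design, so SE = s_d/√n = 20.0/√35 = 3.3806.
Margin = 1.645 × 3.3806 = 5.5611; the interval is -8.2 ± 5.5611 = (-13.76, -2.64).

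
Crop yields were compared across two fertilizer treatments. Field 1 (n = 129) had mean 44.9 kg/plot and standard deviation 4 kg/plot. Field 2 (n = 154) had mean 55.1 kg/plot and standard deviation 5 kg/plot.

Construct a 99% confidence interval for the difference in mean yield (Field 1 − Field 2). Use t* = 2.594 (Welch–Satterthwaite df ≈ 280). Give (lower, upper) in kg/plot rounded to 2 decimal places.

(-11.59, -8.81)

SE₁ = s₁/√n₁ = 4/√129 = 0.3522; SE₂ = 5/√154 = 0.4029.
Independent samples, unequal variances: SE_diff = √(SE₁² + SE₂²) = √(0.12404484 + 0.16232841) = 0.5351.
t* = 2.594, so margin of error = 2.594 × 0.5351 = 1.3880.
Difference in means = 44.9 − 55.1 = -10.2000.
-10.2000 ± 1.3880 → (-11.59, -8.81).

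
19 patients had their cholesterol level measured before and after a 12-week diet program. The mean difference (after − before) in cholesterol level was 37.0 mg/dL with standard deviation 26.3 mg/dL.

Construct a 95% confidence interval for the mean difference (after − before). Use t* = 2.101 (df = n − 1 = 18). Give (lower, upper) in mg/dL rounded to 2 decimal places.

Paired design: SE = s_d/√n = 26.3/√19 = 6.0336.
t* = 2.101; margin of error = 2.101 × 6.0336 = 12.6766.
37.0 ± 12.6766 → (24.32, 49.68).

(24.32, 49.68)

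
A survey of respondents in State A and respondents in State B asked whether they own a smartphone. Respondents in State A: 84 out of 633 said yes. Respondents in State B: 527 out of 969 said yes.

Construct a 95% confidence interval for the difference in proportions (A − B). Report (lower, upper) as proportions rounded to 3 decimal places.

First, p̂₁ = 84/633 = 0.1327; p̂₂ = 527/969 = 0.5439.
The two standard errors are √(0.1327×0.8673/633) = 0.01348 and √(0.5439×0.4561/969) = 0.01600.
Because the samples are independent, SE_diff = √(0.01348² + 0.01600²) = 0.02092.
Using z* = 1.960 for 95%, ME = 1.960 × 0.02092 = 0.04100.
p̂₁ − p̂₂ = -0.4112; interval -0.4112 ± 0.04100 gives (-0.452, -0.370).

(-0.452, -0.370)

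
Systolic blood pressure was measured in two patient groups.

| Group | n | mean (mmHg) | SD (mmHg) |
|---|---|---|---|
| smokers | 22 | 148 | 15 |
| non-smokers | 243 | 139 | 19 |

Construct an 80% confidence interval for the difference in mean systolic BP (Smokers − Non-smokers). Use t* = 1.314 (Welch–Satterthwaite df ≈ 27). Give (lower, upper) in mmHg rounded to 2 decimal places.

(4.50, 13.50)

SE₁ = s₁/√n₁ = 15/√22 = 3.1980; SE₂ = 19/√243 = 1.2189.
Independent samples, unequal variances: SE_diff = √(SE₁² + SE₂²) = √(10.227204 + 1.48571721) = 3.4224.
t* = 1.314, so margin of error = 1.314 × 3.4224 = 4.4970.
Difference in means = 148 − 139 = 9.0000.
9.0000 ± 4.4970 → (4.50, 13.50).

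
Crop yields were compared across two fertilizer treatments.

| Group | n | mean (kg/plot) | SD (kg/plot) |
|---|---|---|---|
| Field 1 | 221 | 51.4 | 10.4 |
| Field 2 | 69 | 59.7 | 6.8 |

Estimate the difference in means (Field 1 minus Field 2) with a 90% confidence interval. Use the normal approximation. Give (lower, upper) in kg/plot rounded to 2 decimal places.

(-10.07, -6.53)

Per-group SEs: s₁/√n₁ = 10.4/√221 = 0.6996, s₂/√n₂ = 6.8/√69 = 0.8186.
Unpooled SE of the difference: √(0.48944016 + 0.67010596) = 1.0768.
Margin of error = z* · SE = 1.645 × 1.0768 = 1.7713.
x̄₁ − x̄₂ = 51.4 − 59.7 = -8.3000.
CI: -8.3000 ± 1.7713 = (-10.07, -6.53).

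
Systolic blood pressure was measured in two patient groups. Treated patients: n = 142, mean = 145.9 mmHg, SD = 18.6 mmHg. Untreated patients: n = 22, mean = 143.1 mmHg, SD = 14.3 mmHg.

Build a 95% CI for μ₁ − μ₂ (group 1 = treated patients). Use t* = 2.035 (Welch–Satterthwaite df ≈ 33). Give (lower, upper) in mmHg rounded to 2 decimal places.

Per-group SEs: s₁/√n₁ = 18.6/√142 = 1.5609, s₂/√n₂ = 14.3/√22 = 3.0488.
Unpooled SE of the difference: √(2.43640881 + 9.29518144) = 3.4251.
Margin of error = t* · SE = 2.035 × 3.4251 = 6.9701.
x̄₁ − x̄₂ = 145.9 − 143.1 = 2.8000.
CI: 2.8000 ± 6.9701 = (-4.17, 9.77).

(-4.17, 9.77)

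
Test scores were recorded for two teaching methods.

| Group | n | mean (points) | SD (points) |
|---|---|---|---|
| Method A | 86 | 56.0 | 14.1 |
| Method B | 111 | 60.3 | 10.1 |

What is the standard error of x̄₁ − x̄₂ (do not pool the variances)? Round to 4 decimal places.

1.7974

Per-group SEs: s₁/√n₁ = 14.1/√86 = 1.5204, s₂/√n₂ = 10.1/√111 = 0.9586.
Unpooled SE of the difference: √(2.31161616 + 0.91891396) = 1.7974.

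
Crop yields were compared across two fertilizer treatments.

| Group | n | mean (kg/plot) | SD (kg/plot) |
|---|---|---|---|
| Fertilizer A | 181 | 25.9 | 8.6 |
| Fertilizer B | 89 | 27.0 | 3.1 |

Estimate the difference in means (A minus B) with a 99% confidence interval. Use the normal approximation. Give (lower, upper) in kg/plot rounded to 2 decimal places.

Standard errors of each mean: 8.6/√181 = 0.6392 and 3.1/√89 = 0.3286.
SE(x̄₁ − x̄₂) = √(0.6392² + 0.3286²) = 0.7187 for independent samples with unequal variances.
With z* = 2.576, the margin is 2.576 × 0.7187 = 1.8514.
x̄₁ − x̄₂ = 25.9 − 27.0 = -1.1000; the interval is -1.1000 ± 1.8514 = (-2.95, 0.75).

(-2.95, 0.75)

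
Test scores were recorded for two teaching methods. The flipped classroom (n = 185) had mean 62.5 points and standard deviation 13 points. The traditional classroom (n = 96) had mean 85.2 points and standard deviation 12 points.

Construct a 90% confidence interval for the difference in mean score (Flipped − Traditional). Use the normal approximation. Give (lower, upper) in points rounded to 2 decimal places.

Standard errors of each mean: 13/√185 = 0.9558 and 12/√96 = 1.2247.
SE(x̄₁ − x̄₂) = √(0.9558² + 1.2247²) = 1.5535 for independent samples with unequal variances.
With z* = 1.645, the margin is 1.645 × 1.5535 = 2.5555.
x̄₁ − x̄₂ = 62.5 − 85.2 = -22.7000; the interval is -22.7000 ± 2.5555 = (-25.26, -20.14).

(-25.26, -20.14)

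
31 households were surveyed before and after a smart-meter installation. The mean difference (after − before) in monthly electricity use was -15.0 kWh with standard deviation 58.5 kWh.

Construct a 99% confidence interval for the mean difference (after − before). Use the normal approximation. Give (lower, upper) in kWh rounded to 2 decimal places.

This is a matched-pairs design, so SE = s_d/√n = 58.5/√31 = 10.5069.
Margin = 2.576 × 10.5069 = 27.0658; the interval is -15.0 ± 27.0658 = (-42.07, 12.07).

(-42.07, 12.07)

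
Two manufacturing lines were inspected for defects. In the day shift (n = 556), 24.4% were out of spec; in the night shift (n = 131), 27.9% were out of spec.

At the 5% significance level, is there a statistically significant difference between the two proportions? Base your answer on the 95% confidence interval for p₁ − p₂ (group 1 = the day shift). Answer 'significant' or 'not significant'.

not significant

The two standard errors are √(0.2440×0.7560/556) = 0.01821 and √(0.2790×0.7210/131) = 0.03919.
Because the samples are independent, SE_diff = √(0.01821² + 0.03919²) = 0.04321.
Using z* = 1.960 for 95%, ME = 1.960 × 0.04321 = 0.08469.
p̂₁ − p̂₂ = -0.0350; interval -0.0350 ± 0.08469 gives (-0.11969, 0.04969).
The interval (-0.11969, 0.04969) contains 0, so the difference is not significant.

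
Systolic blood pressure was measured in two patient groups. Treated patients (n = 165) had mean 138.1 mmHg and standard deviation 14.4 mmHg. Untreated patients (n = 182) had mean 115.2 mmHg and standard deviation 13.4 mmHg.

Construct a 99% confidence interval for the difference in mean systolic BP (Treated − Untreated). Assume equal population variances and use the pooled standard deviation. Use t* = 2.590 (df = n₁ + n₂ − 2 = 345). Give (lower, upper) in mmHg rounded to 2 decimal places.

Pooled variance s_p² = [164·14.4² + 181·13.4²] / (165+182−2) = 192.7751, so s_p = 13.8843.
SE_diff = s_p·√(1/n₁ + 1/n₂) = 13.8843·√(1/165 + 1/182) = 1.4925.
t* = 2.590; margin = 2.590 × 1.4925 = 3.8656.
Difference = 138.1 − 115.2 = 22.9000.
22.9000 ± 3.8656 → (19.03, 26.77).

(19.03, 26.77)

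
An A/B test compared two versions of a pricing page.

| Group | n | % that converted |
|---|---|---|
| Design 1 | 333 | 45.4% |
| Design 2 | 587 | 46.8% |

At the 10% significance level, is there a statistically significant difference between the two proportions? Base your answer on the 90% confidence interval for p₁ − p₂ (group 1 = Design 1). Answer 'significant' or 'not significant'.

not significant

The two standard errors are √(0.4540×0.5460/333) = 0.02728 and √(0.4680×0.5320/587) = 0.02059.
Because the samples are independent, SE_diff = √(0.02728² + 0.02059²) = 0.03418.
Using z* = 1.645 for 90%, ME = 1.645 × 0.03418 = 0.05623.
p̂₁ − p̂₂ = -0.0140; interval -0.0140 ± 0.05623 gives (-0.07023, 0.04223).
The interval (-0.07023, 0.04223) contains 0, so the difference is not significant.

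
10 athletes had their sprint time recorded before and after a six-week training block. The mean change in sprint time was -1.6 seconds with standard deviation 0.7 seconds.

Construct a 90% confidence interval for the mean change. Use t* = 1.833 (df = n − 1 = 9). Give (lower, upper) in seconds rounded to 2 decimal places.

Paired design: SE = s_d/√n = 0.7/√10 = 0.2214.
t* = 1.833; margin of error = 1.833 × 0.2214 = 0.4058.
-1.6 ± 0.4058 → (-2.01, -1.19).

(-2.01, -1.19)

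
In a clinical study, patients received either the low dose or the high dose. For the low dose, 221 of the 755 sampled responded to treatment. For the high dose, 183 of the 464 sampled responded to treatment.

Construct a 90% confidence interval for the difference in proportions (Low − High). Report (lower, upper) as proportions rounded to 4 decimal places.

(-0.1479, -0.0555)

Sample proportions: 221/755 = 0.2927, 183/464 = 0.3944.
Each SE is √(p̂(1−p̂)/n): √(0.2927·0.7073/755) = 0.01656 and √(0.3944·0.6056/464) = 0.02269.
SE(p̂₁ − p̂₂) = √(SE₁² + SE₂²) = √(0.0002742336 + 0.0005148361) = 0.02809, since the two samples are independent.
At 90% confidence z* = 1.645; margin = 1.645 × 0.02809 = 0.04621.
The difference is 0.2927 − 0.3944 = -0.1017, so the interval is -0.1017 ± 0.04621 = (-0.1479, -0.0555).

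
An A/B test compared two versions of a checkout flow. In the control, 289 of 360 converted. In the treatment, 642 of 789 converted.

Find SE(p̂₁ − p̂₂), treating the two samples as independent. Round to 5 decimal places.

0.02514

p̂₁ = 289/360 = 0.8028 and p̂₂ = 642/789 = 0.8137.
SE₁ = √(p̂₁(1−p̂₁)/n₁) = √(0.8028·0.1972/360) = 0.02097; SE₂ = √(0.8137·0.1863/789) = 0.01386.
Independent samples: SE of the difference = √(SE₁² + SE₂²) = √(0.0004397409 + 0.0001920996) = 0.02514.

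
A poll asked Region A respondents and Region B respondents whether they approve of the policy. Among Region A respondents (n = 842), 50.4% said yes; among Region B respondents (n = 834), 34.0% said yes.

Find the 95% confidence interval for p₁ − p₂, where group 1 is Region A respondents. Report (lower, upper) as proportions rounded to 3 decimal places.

SE₁ = √(p̂₁(1−p̂₁)/n₁) = √(0.5040·0.4960/842) = 0.01723; SE₂ = √(0.3400·0.6600/834) = 0.01640.
Independent samples: SE of the difference = √(SE₁² + SE₂²) = √(0.0002968729 + 0.00026896) = 0.02379.
z* for 95% confidence is 1.960, so the margin of error is 1.960 × 0.02379 = 0.04663.
Point estimate p̂₁ − p̂₂ = 0.5040 − 0.3400 = 0.1640.
0.1640 ± 0.04663 → (0.117, 0.211).

(0.117, 0.211)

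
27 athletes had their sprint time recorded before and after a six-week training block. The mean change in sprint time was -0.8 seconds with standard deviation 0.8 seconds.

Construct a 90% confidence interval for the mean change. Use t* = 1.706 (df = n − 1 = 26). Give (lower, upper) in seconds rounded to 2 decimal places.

(-1.06, -0.54)

Paired design: SE = s_d/√n = 0.8/√27 = 0.1540.
t* = 1.706; margin of error = 1.706 × 0.1540 = 0.2627.
-0.8 ± 0.2627 → (-1.06, -0.54).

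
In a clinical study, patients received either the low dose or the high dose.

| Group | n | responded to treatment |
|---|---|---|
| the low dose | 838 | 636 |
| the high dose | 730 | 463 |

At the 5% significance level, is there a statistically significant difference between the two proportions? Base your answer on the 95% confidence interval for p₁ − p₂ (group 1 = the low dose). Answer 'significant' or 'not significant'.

First, p̂₁ = 636/838 = 0.7589; p̂₂ = 463/730 = 0.6342.
The two standard errors are √(0.7589×0.2411/838) = 0.01478 and √(0.6342×0.3658/730) = 0.01783.
Because the samples are independent, SE_diff = √(0.01478² + 0.01783²) = 0.02316.
Using z* = 1.960 for 95%, ME = 1.960 × 0.02316 = 0.04539.
p̂₁ − p̂₂ = 0.1247; interval 0.1247 ± 0.04539 gives (0.07931, 0.17009).
The interval (0.07931, 0.17009) does not contain 0, so the difference is significant.

significant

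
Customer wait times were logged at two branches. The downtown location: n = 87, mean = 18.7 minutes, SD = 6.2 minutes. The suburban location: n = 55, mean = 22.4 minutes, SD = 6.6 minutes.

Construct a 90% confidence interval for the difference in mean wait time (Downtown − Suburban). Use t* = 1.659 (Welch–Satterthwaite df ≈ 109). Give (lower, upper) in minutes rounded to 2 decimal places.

(-5.54, -1.86)

Standard errors of each mean: 6.2/√87 = 0.6647 and 6.6/√55 = 0.8899.
SE(x̄₁ − x̄₂) = √(0.6647² + 0.8899²) = 1.1107 for independent samples with unequal variances.
With t* = 1.659, the margin is 1.659 × 1.1107 = 1.8427.
x̄₁ − x̄₂ = 18.7 − 22.4 = -3.7000; the interval is -3.7000 ± 1.8427 = (-5.54, -1.86).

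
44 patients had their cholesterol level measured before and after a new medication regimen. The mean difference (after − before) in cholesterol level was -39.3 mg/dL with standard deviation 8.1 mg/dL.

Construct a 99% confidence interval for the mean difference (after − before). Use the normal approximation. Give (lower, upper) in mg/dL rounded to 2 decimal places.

This is a matched-pairs design, so SE = s_d/√n = 8.1/√44 = 1.2211.
Margin = 2.576 × 1.2211 = 3.1456; the interval is -39.3 ± 3.1456 = (-42.45, -36.15).

(-42.45, -36.15)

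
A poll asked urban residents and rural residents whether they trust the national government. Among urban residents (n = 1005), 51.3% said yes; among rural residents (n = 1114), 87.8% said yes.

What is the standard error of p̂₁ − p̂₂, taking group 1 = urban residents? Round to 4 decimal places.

SE₁ = √(p̂₁(1−p̂₁)/n₁) = √(0.5130·0.4870/1005) = 0.01577; SE₂ = √(0.8780·0.1220/1114) = 0.00981.
Independent samples: SE of the difference = √(SE₁² + SE₂²) = √(0.0002486929 + 0.0000962361) = 0.01857.

0.0186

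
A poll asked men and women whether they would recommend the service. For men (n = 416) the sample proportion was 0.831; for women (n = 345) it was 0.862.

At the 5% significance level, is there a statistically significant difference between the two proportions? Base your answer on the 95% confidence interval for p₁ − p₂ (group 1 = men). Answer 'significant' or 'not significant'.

SE₁ = √(p̂₁(1−p̂₁)/n₁) = √(0.8310·0.1690/416) = 0.01837; SE₂ = √(0.8620·0.1380/345) = 0.01857.
Independent samples: SE of the difference = √(SE₁² + SE₂²) = √(0.0003374569 + 0.0003448449) = 0.02612.
z* for 95% confidence is 1.960, so the margin of error is 1.960 × 0.02612 = 0.05120.
Point estimate p̂₁ − p̂₂ = 0.8310 − 0.8620 = -0.0310.
-0.0310 ± 0.05120 → (-0.08220, 0.02020).
The interval (-0.08220, 0.02020) contains 0, so the difference is not significant.

not significant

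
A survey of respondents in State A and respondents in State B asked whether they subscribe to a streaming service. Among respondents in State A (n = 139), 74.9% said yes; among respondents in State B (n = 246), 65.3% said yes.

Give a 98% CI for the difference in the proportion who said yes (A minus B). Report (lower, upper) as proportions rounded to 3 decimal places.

(-0.015, 0.207)

Each SE is √(p̂(1−p̂)/n): √(0.7490·0.2510/139) = 0.03678 and √(0.6530·0.3470/246) = 0.03035.
SE(p̂₁ − p̂₂) = √(SE₁² + SE₂²) = √(0.0013527684 + 0.0009211225) = 0.04769, since the two samples are independent.
At 98% confidence z* = 2.326; margin = 2.326 × 0.04769 = 0.11093.
The difference is 0.7490 − 0.6530 = 0.0960, so the interval is 0.0960 ± 0.11093 = (-0.015, 0.207).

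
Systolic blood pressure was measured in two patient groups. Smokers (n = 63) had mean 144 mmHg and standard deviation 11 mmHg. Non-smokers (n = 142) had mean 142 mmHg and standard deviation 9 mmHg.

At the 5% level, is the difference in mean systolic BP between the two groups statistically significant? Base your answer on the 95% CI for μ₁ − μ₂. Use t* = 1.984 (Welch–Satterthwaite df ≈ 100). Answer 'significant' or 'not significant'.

not significant

Standard errors of each mean: 11/√63 = 1.3859 and 9/√142 = 0.7553.
SE(x̄₁ − x̄₂) = √(1.3859² + 0.7553²) = 1.5784 for independent samples with unequal variances.
With t* = 1.984, the margin is 1.984 × 1.5784 = 3.1315.
x̄₁ − x̄₂ = 144 − 142 = 2.0000; the interval is 2.0000 ± 3.1315 = (-1.1315, 5.1315).
The interval (-1.1315, 5.1315) contains 0, so the difference is not significant.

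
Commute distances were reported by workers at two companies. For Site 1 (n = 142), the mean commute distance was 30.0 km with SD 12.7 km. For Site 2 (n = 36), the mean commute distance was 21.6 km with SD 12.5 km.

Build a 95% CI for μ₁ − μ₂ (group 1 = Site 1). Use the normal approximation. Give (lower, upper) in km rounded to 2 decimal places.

(3.81, 12.99)

Per-group SEs: s₁/√n₁ = 12.7/√142 = 1.0658, s₂/√n₂ = 12.5/√36 = 2.0833.
Unpooled SE of the difference: √(1.13592964 + 4.34013889) = 2.3401.
Margin of error = z* · SE = 1.960 × 2.3401 = 4.5866.
x̄₁ − x̄₂ = 30.0 − 21.6 = 8.4000.
CI: 8.4000 ± 4.5866 = (3.81, 12.99).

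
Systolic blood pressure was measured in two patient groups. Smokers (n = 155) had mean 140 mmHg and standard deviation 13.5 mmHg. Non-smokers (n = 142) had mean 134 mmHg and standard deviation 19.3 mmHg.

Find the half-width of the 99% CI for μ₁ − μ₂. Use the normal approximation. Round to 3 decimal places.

5.021

SE₁ = s₁/√n₁ = 13.5/√155 = 1.0843; SE₂ = 19.3/√142 = 1.6196.
Independent samples, unequal variances: SE_diff = √(SE₁² + SE₂²) = √(1.17570649 + 2.62310416) = 1.9491.
z* = 2.576, so margin of error = 2.576 × 1.9491 = 5.0209.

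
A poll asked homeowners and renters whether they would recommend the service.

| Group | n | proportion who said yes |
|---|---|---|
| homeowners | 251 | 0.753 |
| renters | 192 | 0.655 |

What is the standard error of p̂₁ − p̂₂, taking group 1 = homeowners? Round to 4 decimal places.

Each SE is √(p̂(1−p̂)/n): √(0.7530·0.2470/251) = 0.02722 and √(0.6550·0.3450/192) = 0.03431.
SE(p̂₁ − p̂₂) = √(SE₁² + SE₂²) = √(0.0007409284 + 0.0011771761) = 0.04380, since the two samples are independent.

0.0438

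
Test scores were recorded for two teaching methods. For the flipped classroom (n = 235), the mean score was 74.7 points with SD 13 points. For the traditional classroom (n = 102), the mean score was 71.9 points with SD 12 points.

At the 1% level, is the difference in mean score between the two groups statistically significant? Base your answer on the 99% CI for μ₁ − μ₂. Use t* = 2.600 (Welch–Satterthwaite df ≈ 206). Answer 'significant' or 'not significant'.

Standard errors of each mean: 13/√235 = 0.8480 and 12/√102 = 1.1882.
SE(x̄₁ − x̄₂) = √(0.8480² + 1.1882²) = 1.4598 for independent samples with unequal variances.
With t* = 2.600, the margin is 2.600 × 1.4598 = 3.7955.
x̄₁ − x̄₂ = 74.7 − 71.9 = 2.8000; the interval is 2.8000 ± 3.7955 = (-0.9955, 6.5955).
The interval (-0.9955, 6.5955) contains 0, so the difference is not significant.

not significant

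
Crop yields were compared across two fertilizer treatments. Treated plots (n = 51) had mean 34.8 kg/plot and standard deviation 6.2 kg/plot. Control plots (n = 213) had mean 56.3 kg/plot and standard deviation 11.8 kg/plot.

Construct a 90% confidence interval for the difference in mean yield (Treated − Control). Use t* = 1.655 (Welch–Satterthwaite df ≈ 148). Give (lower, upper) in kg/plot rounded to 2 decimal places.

(-23.46, -19.54)

Standard errors of each mean: 6.2/√51 = 0.8682 and 11.8/√213 = 0.8085.
SE(x̄₁ − x̄₂) = √(0.8682² + 0.8085²) = 1.1864 for independent samples with unequal variances.
With t* = 1.655, the margin is 1.655 × 1.1864 = 1.9635.
x̄₁ − x̄₂ = 34.8 − 56.3 = -21.5000; the interval is -21.5000 ± 1.9635 = (-23.46, -19.54).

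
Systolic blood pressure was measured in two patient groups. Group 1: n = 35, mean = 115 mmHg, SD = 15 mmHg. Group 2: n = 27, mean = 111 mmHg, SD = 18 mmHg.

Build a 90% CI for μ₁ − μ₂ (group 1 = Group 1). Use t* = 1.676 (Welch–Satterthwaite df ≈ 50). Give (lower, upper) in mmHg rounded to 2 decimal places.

Standard errors of each mean: 15/√35 = 2.5355 and 18/√27 = 3.4641.
SE(x̄₁ − x̄₂) = √(2.5355² + 3.4641²) = 4.2929 for independent samples with unequal variances.
With t* = 1.676, the margin is 1.676 × 4.2929 = 7.1949.
x̄₁ − x̄₂ = 115 − 111 = 4.0000; the interval is 4.0000 ± 7.1949 = (-3.19, 11.19).

(-3.19, 11.19)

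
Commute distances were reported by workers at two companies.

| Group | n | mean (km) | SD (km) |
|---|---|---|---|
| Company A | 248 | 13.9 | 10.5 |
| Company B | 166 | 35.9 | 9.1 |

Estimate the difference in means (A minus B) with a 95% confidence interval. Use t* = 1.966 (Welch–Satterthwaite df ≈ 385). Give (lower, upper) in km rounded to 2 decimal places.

Standard errors of each mean: 10.5/√248 = 0.6668 and 9.1/√166 = 0.7063.
SE(x̄₁ − x̄₂) = √(0.6668² + 0.7063²) = 0.9713 for independent samples with unequal variances.
With t* = 1.966, the margin is 1.966 × 0.9713 = 1.9096.
x̄₁ − x̄₂ = 13.9 − 35.9 = -22.0000; the interval is -22.0000 ± 1.9096 = (-23.91, -20.09).

(-23.91, -20.09)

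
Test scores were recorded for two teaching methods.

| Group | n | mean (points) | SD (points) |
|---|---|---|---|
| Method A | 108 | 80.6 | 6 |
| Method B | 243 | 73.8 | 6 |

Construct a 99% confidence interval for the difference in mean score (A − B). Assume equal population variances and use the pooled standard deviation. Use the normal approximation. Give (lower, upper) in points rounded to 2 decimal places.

(5.01, 8.59)

s_p = √[((n₁−1)s₁² + (n₂−1)s₂²)/(n₁+n₂−2)] = √[(107·6² + 242·6²)/349] = 6.0000.
SE = 6.0000·√(1/108 + 1/243) = 0.6939.
With z* = 2.576, margin = 2.576 × 0.6939 = 1.7875.
x̄₁ − x̄₂ = 80.6 − 73.8 = 6.8000; interval 6.8000 ± 1.7875 = (5.01, 8.59).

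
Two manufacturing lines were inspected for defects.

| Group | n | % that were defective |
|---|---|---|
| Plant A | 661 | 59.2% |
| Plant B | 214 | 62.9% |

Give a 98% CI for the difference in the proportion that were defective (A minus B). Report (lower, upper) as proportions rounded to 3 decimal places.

Each SE is √(p̂(1−p̂)/n): √(0.5920·0.4080/661) = 0.01912 and √(0.6290·0.3710/214) = 0.03302.
SE(p̂₁ − p̂₂) = √(SE₁² + SE₂²) = √(0.0003655744 + 0.0010903204) = 0.03816, since the two samples are independent.
At 98% confidence z* = 2.326; margin = 2.326 × 0.03816 = 0.08876.
The difference is 0.5920 − 0.6290 = -0.0370, so the interval is -0.0370 ± 0.08876 = (-0.126, 0.052).

(-0.126, 0.052)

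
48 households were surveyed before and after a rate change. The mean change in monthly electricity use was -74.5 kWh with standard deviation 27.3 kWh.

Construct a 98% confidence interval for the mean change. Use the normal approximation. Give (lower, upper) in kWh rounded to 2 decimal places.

This is a matched-pairs design, so SE = s_d/√n = 27.3/√48 = 3.9404.
Margin = 2.326 × 3.9404 = 9.1654; the interval is -74.5 ± 9.1654 = (-83.67, -65.33).

(-83.67, -65.33)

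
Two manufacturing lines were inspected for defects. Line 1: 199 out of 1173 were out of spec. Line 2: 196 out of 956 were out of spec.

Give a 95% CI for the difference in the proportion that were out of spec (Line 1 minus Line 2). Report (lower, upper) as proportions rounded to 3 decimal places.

(-0.069, -0.002)

Sample proportions: 199/1173 = 0.1697, 196/956 = 0.2050.
Each SE is √(p̂(1−p̂)/n): √(0.1697·0.8303/1173) = 0.01096 and √(0.2050·0.7950/956) = 0.01306.
SE(p̂₁ − p̂₂) = √(SE₁² + SE₂²) = √(0.0001201216 + 0.0001705636) = 0.01705, since the two samples are independent.
At 95% confidence z* = 1.960; margin = 1.960 × 0.01705 = 0.03342.
The difference is 0.1697 − 0.2050 = -0.0353, so the interval is -0.0353 ± 0.03342 = (-0.069, -0.002).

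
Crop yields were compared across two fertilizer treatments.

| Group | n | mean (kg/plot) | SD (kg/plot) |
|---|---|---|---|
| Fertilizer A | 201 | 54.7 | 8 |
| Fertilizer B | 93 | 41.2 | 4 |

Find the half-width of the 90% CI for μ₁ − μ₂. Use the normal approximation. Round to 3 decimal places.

1.152

Per-group SEs: s₁/√n₁ = 8/√201 = 0.5643, s₂/√n₂ = 4/√93 = 0.4148.
Unpooled SE of the difference: √(0.31843449 + 0.17205904) = 0.7004.
Margin of error = z* · SE = 1.645 × 0.7004 = 1.1522.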